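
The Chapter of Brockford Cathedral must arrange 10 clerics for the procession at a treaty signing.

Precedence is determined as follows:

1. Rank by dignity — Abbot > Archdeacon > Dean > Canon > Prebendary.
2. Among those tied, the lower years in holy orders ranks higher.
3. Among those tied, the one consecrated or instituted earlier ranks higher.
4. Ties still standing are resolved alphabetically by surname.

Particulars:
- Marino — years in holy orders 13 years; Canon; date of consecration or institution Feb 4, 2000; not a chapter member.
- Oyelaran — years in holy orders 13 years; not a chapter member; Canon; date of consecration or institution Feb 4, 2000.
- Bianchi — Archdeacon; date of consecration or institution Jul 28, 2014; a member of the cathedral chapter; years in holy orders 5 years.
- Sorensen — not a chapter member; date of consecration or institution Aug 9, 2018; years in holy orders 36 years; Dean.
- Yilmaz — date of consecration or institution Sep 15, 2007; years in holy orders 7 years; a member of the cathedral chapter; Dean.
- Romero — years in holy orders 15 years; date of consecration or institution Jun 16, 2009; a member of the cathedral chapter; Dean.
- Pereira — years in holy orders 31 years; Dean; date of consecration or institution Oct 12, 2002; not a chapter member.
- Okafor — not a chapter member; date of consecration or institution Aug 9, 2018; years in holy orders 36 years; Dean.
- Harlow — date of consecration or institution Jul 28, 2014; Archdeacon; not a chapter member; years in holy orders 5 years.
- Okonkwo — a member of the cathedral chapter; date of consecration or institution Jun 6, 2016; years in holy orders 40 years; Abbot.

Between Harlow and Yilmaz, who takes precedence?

Harlow

By dignity: Okonkwo (Abbot); then Bianchi and Harlow (Archdeacon); then Yilmaz, Romero, Pereira, Okafor and Sorensen (Dean); then Marino and Oyelaran (Canon).
Bianchi and Harlow both have years in holy orders 5 years, so the next rule applies.
Bianchi and Harlow both have date of consecration or institution Jul 28, 2014, so the next rule applies.
Among Bianchi and Harlow, alphabetically by surname: Bianchi before Harlow.
Among Yilmaz, Romero, Pereira, Okafor and Sorensen, by years in holy orders (lower first): Yilmaz (7 years) before Romero (15 years) before Pereira (31 years) before Okafor and Sorensen (36 years).
Okafor and Sorensen both have date of consecration or institution Aug 9, 2018, so the next rule applies.
Among Okafor and Sorensen, alphabetically by surname: Okafor before Sorensen.
Marino and Oyelaran both have years in holy orders 13 years, so the next rule applies.
Marino and Oyelaran both have date of consecration or institution Feb 4, 2000, so the next rule applies.
Among Marino and Oyelaran, alphabetically by surname: Marino before Oyelaran.
So Harlow takes precedence.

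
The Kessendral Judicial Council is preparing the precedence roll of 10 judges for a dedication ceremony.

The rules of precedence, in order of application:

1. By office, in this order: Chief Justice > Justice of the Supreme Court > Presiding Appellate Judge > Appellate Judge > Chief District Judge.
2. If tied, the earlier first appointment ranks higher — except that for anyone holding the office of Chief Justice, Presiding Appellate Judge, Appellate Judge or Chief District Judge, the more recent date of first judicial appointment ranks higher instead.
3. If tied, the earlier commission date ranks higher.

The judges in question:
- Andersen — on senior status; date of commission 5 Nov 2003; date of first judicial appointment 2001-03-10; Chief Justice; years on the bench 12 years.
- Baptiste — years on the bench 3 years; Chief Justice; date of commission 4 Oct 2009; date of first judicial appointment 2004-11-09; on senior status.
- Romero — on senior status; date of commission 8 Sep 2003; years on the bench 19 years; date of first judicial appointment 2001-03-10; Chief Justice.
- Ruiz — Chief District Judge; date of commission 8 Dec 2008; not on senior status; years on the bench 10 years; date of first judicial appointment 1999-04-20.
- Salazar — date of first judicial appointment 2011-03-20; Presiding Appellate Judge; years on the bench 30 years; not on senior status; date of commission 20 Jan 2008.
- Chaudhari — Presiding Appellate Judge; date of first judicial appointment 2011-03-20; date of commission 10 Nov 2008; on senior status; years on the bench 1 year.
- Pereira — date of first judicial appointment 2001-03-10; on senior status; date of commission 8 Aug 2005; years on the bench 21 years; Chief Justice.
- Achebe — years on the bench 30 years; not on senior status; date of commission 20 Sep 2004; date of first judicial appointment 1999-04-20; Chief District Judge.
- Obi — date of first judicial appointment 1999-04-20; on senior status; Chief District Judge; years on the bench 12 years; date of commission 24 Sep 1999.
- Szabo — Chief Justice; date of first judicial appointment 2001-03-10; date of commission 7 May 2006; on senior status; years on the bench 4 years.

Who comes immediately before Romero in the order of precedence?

By office: Baptiste, Romero, Andersen, Pereira and Szabo (Chief Justice); then Salazar and Chaudhari (Presiding Appellate Judge); then Obi, Achebe and Ruiz (Chief District Judge).
Among Baptiste, Romero, Andersen, Pereira and Szabo, by date of first judicial appointment (later first) (reversed rule for this group): Baptiste (2004-11-09) before Romero, Andersen, Pereira and Szabo (2001-03-10).
Among Romero, Andersen, Pereira and Szabo, by date of commission (earlier first): Romero (8 Sep 2003) before Andersen (5 Nov 2003) before Pereira (8 Aug 2005) before Szabo (7 May 2006).
Salazar and Chaudhari both have date of first judicial appointment 2011-03-20, so the next rule applies.
Among Salazar and Chaudhari, by date of commission (earlier first): Salazar (20 Jan 2008) before Chaudhari (10 Nov 2008).
Obi, Achebe and Ruiz all have date of first judicial appointment 1999-04-20, so the next rule applies.
Among Obi, Achebe and Ruiz, by date of commission (earlier first): Obi (24 Sep 1999) before Achebe (20 Sep 2004) before Ruiz (8 Dec 2008).
Order: Baptiste, Romero, Andersen, Pereira, Szabo, Salazar, Chaudhari, Obi, Achebe, Ruiz.

Baptiste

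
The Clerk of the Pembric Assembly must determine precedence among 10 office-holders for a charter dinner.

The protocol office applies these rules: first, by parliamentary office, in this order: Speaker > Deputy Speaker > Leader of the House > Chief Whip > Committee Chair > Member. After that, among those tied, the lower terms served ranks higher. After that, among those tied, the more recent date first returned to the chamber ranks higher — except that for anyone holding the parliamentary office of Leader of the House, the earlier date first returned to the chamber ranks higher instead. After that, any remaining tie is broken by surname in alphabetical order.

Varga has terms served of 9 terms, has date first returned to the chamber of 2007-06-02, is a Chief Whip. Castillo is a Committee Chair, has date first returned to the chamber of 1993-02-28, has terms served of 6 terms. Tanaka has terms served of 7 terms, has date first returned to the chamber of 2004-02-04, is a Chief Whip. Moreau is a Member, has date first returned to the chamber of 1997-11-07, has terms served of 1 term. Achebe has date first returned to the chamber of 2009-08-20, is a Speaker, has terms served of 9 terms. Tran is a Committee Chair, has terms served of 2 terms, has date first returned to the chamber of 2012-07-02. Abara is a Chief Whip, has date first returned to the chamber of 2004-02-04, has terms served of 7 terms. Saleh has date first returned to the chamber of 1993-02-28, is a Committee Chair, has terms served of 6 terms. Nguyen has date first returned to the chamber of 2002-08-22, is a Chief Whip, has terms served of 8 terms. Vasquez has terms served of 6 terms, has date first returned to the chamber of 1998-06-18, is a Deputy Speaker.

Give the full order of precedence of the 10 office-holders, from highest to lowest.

Achebe, Vasquez, Abara, Tanaka, Nguyen, Varga, Tran, Castillo, Saleh, Moreau

By parliamentary office: Achebe (Speaker); then Vasquez (Deputy Speaker); then Abara, Tanaka, Nguyen and Varga (Chief Whip); then Tran, Castillo and Saleh (Committee Chair); then Moreau (Member).
Among Abara, Tanaka, Nguyen and Varga, by terms served (lower first): Abara and Tanaka (7 terms) before Nguyen (8 terms) before Varga (9 terms).
Abara and Tanaka both have date first returned to the chamber 2004-02-04, so the next rule applies.
Among Abara and Tanaka, alphabetically by surname: Abara before Tanaka.
Among Tran, Castillo and Saleh, by terms served (lower first): Tran (2 terms) before Castillo and Saleh (6 terms).
Castillo and Saleh both have date first returned to the chamber 1993-02-28, so the next rule applies.
Among Castillo and Saleh, alphabetically by surname: Castillo before Saleh.
Full order: Achebe, Vasquez, Abara, Tanaka, Nguyen, Varga, Tran, Castillo, Saleh, Moreau.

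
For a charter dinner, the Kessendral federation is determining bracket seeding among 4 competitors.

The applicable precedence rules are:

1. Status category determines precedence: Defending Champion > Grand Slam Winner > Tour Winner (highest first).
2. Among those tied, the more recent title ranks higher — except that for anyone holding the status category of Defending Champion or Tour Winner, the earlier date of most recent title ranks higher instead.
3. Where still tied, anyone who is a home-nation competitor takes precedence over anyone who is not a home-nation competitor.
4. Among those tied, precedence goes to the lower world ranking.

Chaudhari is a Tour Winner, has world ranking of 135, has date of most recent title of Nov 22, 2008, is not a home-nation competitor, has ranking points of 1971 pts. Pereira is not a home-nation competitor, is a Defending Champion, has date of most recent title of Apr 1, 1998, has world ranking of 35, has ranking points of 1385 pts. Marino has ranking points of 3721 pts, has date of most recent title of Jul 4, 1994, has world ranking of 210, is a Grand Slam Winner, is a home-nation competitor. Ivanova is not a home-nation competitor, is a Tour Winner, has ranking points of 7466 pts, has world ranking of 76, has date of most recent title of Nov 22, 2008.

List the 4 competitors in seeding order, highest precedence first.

By status category: Pereira (Defending Champion); then Marino (Grand Slam Winner); then Ivanova and Chaudhari (Tour Winner).
Ivanova and Chaudhari both have date of most recent title Nov 22, 2008, so the next rule applies.
Ivanova and Chaudhari are each not a home-nation competitor, so the next rule applies.
Among Ivanova and Chaudhari, by world ranking (lower first): Ivanova (76) before Chaudhari (135).
Full order: Pereira, Marino, Ivanova, Chaudhari.

Pereira, Marino, Ivanova, Chaudhari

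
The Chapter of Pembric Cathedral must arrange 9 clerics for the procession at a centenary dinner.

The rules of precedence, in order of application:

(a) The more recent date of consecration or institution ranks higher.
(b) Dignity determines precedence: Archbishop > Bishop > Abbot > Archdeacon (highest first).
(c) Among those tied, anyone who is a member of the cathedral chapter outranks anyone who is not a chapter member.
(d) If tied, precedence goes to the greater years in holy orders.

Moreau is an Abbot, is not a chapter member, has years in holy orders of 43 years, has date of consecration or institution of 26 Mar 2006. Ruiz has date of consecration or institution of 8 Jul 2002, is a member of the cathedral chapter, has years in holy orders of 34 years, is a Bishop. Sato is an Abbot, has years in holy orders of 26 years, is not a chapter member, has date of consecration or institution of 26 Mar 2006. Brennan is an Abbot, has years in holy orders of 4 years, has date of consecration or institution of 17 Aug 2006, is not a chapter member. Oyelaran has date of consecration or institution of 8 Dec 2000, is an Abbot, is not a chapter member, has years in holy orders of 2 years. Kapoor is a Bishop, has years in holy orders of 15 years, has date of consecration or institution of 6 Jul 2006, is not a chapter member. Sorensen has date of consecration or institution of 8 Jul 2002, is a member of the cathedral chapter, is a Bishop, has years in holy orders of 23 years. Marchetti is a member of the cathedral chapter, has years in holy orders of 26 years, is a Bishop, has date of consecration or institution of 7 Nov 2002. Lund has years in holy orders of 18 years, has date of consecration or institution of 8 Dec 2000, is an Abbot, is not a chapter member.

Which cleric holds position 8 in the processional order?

By date of consecration or institution (later first): Brennan (17 Aug 2006); then Kapoor (6 Jul 2006); then Moreau and Sato (both 26 Mar 2006); then Marchetti (7 Nov 2002); then Ruiz and Sorensen (both 8 Jul 2002); then Lund and Oyelaran (both 8 Dec 2000).
Moreau and Sato are each Abbot, so the next rule applies.
Moreau and Sato are each not a chapter member, so the next rule applies.
Among Moreau and Sato, by years in holy orders (higher first): Moreau (43 years) before Sato (26 years).
Ruiz and Sorensen are each Bishop, so the next rule applies.
Ruiz and Sorensen are each a member of the cathedral chapter, so the next rule applies.
Among Ruiz and Sorensen, by years in holy orders (higher first): Ruiz (34 years) before Sorensen (23 years).
Lund and Oyelaran are each Abbot, so the next rule applies.
Lund and Oyelaran are each not a chapter member, so the next rule applies.
Among Lund and Oyelaran, by years in holy orders (higher first): Lund (18 years) before Oyelaran (2 years).
Order: Brennan, Kapoor, Moreau, Sato, Marchetti, Ruiz, Sorensen, Lund, Oyelaran.

Lund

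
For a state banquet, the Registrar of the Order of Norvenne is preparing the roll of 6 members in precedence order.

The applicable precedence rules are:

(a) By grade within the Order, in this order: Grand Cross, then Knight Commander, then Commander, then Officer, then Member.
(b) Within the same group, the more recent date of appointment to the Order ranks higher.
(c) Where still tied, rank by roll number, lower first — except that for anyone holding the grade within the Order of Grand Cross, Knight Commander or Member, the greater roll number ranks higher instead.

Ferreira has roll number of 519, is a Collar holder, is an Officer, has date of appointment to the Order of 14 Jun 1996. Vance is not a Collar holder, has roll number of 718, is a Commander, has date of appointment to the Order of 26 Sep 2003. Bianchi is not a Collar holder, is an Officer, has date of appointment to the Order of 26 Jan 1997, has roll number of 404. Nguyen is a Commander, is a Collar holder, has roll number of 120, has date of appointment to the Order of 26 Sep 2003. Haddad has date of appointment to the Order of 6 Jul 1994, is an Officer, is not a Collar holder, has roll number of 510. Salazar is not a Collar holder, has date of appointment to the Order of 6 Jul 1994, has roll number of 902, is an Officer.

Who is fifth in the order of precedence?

Haddad

By grade within the Order: Nguyen and Vance (Commander); then Bianchi, Ferreira, Haddad and Salazar (Officer).
Nguyen and Vance both have date of appointment to the Order 26 Sep 2003, so the next rule applies.
Among Nguyen and Vance, by roll number (lower first): Nguyen (120) before Vance (718).
Among Bianchi, Ferreira, Haddad and Salazar, by date of appointment to the Order (later first): Bianchi (26 Jan 1997) before Ferreira (14 Jun 1996) before Haddad and Salazar (6 Jul 1994).
Among Haddad and Salazar, by roll number (lower first): Haddad (510) before Salazar (902).
Order: Nguyen, Vance, Bianchi, Ferreira, Haddad, Salazar.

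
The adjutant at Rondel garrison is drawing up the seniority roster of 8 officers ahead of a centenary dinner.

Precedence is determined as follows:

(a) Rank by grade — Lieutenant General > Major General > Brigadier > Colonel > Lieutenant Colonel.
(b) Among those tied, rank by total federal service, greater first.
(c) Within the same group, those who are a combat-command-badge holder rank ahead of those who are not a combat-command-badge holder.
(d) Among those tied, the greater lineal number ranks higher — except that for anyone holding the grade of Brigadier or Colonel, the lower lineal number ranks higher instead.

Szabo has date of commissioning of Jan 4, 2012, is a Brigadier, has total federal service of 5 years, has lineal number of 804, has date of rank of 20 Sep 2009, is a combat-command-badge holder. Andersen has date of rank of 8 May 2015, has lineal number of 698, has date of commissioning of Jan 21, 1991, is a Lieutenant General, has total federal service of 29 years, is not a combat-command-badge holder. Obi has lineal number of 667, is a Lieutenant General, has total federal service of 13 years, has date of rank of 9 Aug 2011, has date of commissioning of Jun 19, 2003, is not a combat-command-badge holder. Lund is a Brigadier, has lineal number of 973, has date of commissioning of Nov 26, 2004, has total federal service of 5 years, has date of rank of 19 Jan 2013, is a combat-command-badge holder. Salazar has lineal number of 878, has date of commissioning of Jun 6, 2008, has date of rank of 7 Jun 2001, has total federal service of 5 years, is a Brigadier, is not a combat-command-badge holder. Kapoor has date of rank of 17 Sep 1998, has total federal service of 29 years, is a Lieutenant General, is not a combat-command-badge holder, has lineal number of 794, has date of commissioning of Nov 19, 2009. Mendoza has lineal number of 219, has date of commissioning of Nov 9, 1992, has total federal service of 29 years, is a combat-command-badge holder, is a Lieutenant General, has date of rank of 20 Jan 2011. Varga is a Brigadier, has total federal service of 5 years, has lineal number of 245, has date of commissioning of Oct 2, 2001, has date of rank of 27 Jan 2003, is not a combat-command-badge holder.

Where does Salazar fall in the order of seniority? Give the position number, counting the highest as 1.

By grade: Mendoza, Kapoor, Andersen and Obi (Lieutenant General); then Szabo, Lund, Varga and Salazar (Brigadier).
Among Mendoza, Kapoor, Andersen and Obi, by total federal service (higher first): Mendoza, Kapoor and Andersen (29 years) before Obi (13 years).
Among Mendoza, Kapoor and Andersen, a combat-command-badge holder before not a combat-command-badge holder: Mendoza (a combat-command-badge holder) before Kapoor and Andersen (not a combat-command-badge holder).
Among Kapoor and Andersen, by lineal number (higher first): Kapoor (794) before Andersen (698).
Szabo, Lund, Varga and Salazar all have total federal service 5 years, so the next rule applies.
Among Szabo, Lund, Varga and Salazar, a combat-command-badge holder before not a combat-command-badge holder: Szabo and Lund (a combat-command-badge holder) before Varga and Salazar (not a combat-command-badge holder).
Among Szabo and Lund, by lineal number (lower first) (reversed rule for this group): Szabo (804) before Lund (973).
Among Varga and Salazar, by lineal number (lower first) (reversed rule for this group): Varga (245) before Salazar (878).
Order: Mendoza, Kapoor, Andersen, Obi, Szabo, Lund, Varga, Salazar. So position 8.

8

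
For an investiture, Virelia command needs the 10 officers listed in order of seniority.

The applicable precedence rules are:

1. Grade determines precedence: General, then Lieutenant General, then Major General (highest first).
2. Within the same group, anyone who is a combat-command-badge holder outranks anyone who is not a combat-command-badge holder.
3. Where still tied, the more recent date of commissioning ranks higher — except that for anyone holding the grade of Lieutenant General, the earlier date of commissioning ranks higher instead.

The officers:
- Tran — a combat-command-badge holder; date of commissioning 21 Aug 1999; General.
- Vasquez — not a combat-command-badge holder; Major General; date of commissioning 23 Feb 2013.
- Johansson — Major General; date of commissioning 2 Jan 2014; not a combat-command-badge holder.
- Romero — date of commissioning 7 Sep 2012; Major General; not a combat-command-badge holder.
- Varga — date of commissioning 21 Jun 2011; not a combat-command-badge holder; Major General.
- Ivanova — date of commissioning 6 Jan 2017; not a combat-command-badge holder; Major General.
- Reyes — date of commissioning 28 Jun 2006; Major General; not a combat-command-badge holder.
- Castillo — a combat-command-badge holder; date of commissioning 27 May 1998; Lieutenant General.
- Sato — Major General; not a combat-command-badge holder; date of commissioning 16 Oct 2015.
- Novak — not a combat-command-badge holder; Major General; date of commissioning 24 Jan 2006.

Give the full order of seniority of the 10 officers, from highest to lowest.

By grade: Tran (General); then Castillo (Lieutenant General); then Ivanova, Sato, Johansson, Vasquez, Romero, Varga, Reyes and Novak (Major General).
Ivanova, Sato, Johansson, Vasquez, Romero, Varga, Reyes and Novak are each not a combat-command-badge holder, so the next rule applies.
Among Ivanova, Sato, Johansson, Vasquez, Romero, Varga, Reyes and Novak, by date of commissioning (later first): Ivanova (6 Jan 2017) before Sato (16 Oct 2015) before Johansson (2 Jan 2014) before Vasquez (23 Feb 2013) before Romero (7 Sep 2012) before Varga (21 Jun 2011) before Reyes (28 Jun 2006) before Novak (24 Jan 2006).
Full order: Tran, Castillo, Ivanova, Sato, Johansson, Vasquez, Romero, Varga, Reyes, Novak.

Tran, Castillo, Ivanova, Sato, Johansson, Vasquez, Romero, Varga, Reyes, Novak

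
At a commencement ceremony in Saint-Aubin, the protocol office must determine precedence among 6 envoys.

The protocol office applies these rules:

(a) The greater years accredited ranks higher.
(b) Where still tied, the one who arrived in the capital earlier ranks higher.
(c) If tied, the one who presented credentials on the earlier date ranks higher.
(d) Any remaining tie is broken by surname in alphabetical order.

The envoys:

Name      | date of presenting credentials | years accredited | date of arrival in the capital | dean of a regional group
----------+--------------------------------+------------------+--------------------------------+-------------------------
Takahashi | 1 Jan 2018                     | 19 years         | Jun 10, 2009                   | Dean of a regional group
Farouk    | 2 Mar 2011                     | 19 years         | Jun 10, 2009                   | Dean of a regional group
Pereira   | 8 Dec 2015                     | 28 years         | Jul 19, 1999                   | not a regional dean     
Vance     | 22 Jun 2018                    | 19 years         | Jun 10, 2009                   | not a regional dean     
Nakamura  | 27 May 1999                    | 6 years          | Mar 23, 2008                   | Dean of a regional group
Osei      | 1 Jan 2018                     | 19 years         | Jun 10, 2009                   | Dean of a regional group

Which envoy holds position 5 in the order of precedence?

Vance

By years accredited (higher first): Pereira (28 years); then Farouk, Osei, Takahashi and Vance (each 19 years); then Nakamura (6 years).
Farouk, Osei, Takahashi and Vance all have date of arrival in the capital Jun 10, 2009, so the next rule applies.
Among Farouk, Osei, Takahashi and Vance, by date of presenting credentials (earlier first): Farouk (2 Mar 2011) before Osei and Takahashi (1 Jan 2018) before Vance (22 Jun 2018).
Among Osei and Takahashi, alphabetically by surname: Osei before Takahashi.
Order: Pereira, Farouk, Osei, Takahashi, Vance, Nakamura.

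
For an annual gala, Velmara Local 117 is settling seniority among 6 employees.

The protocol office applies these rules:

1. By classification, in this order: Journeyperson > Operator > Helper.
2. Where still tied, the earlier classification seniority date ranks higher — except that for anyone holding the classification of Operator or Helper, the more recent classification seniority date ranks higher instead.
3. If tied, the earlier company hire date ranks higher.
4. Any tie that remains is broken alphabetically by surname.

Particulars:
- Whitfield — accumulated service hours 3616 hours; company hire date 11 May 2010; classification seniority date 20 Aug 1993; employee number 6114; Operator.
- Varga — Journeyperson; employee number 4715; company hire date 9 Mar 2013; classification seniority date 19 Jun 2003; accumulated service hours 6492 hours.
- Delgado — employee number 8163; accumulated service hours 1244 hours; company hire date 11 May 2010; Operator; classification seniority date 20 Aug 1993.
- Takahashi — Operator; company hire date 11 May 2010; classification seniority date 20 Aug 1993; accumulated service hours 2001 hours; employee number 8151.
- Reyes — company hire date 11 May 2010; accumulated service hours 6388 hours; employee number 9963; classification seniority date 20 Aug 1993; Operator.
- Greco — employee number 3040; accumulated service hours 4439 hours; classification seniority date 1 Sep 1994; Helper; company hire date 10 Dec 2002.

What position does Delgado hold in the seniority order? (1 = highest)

By classification: Varga (Journeyperson); then Delgado, Reyes, Takahashi and Whitfield (Operator); then Greco (Helper).
Delgado, Reyes, Takahashi and Whitfield all have classification seniority date 20 Aug 1993, so the next rule applies.
Delgado, Reyes, Takahashi and Whitfield all have company hire date 11 May 2010, so the next rule applies.
Among Delgado, Reyes, Takahashi and Whitfield, alphabetically by surname: Delgado before Reyes before Takahashi before Whitfield.
Order: Varga, Delgado, Reyes, Takahashi, Whitfield, Greco. So position 2.

2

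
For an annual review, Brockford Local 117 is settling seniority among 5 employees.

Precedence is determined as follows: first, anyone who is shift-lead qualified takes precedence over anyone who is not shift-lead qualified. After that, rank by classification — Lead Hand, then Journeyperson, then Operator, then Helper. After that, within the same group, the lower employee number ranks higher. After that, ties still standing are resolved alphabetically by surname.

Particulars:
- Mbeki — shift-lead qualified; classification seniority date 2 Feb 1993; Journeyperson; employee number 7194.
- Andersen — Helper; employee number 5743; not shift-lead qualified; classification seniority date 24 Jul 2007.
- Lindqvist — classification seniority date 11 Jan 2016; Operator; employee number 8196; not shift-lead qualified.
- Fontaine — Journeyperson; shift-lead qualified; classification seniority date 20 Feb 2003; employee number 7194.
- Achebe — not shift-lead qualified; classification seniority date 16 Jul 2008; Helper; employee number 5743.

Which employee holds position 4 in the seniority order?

By the first rule: Fontaine and Mbeki (both shift-lead qualified); then Lindqvist, Achebe and Andersen (each not shift-lead qualified).
Fontaine and Mbeki are each Journeyperson, so the next rule applies.
Fontaine and Mbeki both have employee number 7194, so the next rule applies.
Among Fontaine and Mbeki, alphabetically by surname: Fontaine before Mbeki.
Among Lindqvist, Achebe and Andersen, by classification: Lindqvist (Operator) before Achebe and Andersen (Helper).
Achebe and Andersen both have employee number 5743, so the next rule applies.
Among Achebe and Andersen, alphabetically by surname: Achebe before Andersen.
Order: Fontaine, Mbeki, Lindqvist, Achebe, Andersen.

Achebe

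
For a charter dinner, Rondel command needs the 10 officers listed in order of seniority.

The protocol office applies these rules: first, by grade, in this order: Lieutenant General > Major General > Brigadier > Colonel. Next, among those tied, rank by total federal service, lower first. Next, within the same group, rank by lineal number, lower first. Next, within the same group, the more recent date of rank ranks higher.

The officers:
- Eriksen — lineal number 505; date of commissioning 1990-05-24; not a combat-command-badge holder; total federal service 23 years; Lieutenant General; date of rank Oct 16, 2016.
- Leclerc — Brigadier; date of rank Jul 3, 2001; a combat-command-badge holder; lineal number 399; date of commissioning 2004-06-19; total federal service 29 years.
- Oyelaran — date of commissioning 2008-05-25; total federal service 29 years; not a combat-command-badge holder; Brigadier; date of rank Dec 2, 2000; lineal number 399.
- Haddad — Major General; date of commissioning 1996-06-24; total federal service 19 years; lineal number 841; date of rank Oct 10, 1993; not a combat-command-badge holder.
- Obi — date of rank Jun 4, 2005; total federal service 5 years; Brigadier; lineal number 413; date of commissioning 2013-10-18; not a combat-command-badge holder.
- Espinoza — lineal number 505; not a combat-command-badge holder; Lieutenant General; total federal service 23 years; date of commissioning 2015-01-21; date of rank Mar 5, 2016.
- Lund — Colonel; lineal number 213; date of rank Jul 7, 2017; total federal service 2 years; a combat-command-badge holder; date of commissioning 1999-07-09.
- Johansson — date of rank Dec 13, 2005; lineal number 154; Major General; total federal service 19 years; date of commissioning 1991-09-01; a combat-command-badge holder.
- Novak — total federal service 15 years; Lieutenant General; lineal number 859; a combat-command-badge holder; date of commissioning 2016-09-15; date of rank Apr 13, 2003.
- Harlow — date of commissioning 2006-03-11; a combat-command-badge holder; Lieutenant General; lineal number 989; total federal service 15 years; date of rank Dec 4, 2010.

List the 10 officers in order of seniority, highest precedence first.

Novak, Harlow, Eriksen, Espinoza, Johansson, Haddad, Obi, Leclerc, Oyelaran, Lund

By grade: Novak, Harlow, Eriksen and Espinoza (Lieutenant General); then Johansson and Haddad (Major General); then Obi, Leclerc and Oyelaran (Brigadier); then Lund (Colonel).
Among Novak, Harlow, Eriksen and Espinoza, by total federal service (lower first): Novak and Harlow (15 years) before Eriksen and Espinoza (23 years).
Among Novak and Harlow, by lineal number (lower first): Novak (859) before Harlow (989).
Eriksen and Espinoza both have lineal number 505, so the next rule applies.
Among Eriksen and Espinoza, by date of rank (later first): Eriksen (Oct 16, 2016) before Espinoza (Mar 5, 2016).
Johansson and Haddad both have total federal service 19 years, so the next rule applies.
Among Johansson and Haddad, by lineal number (lower first): Johansson (154) before Haddad (841).
Among Obi, Leclerc and Oyelaran, by total federal service (lower first): Obi (5 years) before Leclerc and Oyelaran (29 years).
Leclerc and Oyelaran both have lineal number 399, so the next rule applies.
Among Leclerc and Oyelaran, by date of rank (later first): Leclerc (Jul 3, 2001) before Oyelaran (Dec 2, 2000).
Full order: Novak, Harlow, Eriksen, Espinoza, Johansson, Haddad, Obi, Leclerc, Oyelaran, Lund.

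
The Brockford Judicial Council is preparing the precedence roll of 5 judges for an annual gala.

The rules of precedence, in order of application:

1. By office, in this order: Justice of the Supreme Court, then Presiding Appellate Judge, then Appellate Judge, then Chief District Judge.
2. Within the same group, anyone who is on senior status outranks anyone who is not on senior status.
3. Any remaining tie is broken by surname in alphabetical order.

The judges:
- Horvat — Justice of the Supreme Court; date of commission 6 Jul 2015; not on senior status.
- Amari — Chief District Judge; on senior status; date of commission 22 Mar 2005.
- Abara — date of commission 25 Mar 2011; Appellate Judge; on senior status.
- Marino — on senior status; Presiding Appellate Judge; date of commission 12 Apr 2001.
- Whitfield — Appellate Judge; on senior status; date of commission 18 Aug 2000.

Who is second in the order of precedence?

By office: Horvat (Justice of the Supreme Court); then Marino (Presiding Appellate Judge); then Abara and Whitfield (Appellate Judge); then Amari (Chief District Judge).
Abara and Whitfield are each on senior status, so the next rule applies.
Among Abara and Whitfield, alphabetically by surname: Abara before Whitfield.
Order: Horvat, Marino, Abara, Whitfield, Amari.

Marino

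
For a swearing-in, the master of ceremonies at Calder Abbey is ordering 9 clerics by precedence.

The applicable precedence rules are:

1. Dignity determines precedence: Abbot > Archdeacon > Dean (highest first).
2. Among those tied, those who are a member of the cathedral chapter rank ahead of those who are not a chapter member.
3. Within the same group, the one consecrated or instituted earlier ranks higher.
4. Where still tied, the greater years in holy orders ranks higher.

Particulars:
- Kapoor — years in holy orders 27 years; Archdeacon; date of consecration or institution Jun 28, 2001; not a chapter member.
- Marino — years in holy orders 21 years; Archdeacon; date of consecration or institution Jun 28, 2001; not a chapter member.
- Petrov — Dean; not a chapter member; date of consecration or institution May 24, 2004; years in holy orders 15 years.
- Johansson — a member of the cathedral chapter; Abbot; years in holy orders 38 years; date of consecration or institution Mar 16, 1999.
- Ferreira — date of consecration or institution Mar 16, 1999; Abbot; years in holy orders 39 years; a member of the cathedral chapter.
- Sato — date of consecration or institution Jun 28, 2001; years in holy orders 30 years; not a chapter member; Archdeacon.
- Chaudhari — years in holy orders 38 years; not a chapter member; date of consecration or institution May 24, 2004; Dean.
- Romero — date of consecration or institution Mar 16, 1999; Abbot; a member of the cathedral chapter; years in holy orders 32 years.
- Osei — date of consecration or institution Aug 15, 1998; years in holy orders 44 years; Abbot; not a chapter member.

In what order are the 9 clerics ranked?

Ferreira, Johansson, Romero, Osei, Sato, Kapoor, Marino, Chaudhari, Petrov

By dignity: Ferreira, Johansson, Romero and Osei (Abbot); then Sato, Kapoor and Marino (Archdeacon); then Chaudhari and Petrov (Dean).
Among Ferreira, Johansson, Romero and Osei, a member of the cathedral chapter before not a chapter member: Ferreira, Johansson and Romero (a member of the cathedral chapter) before Osei (not a chapter member).
Ferreira, Johansson and Romero all have date of consecration or institution Mar 16, 1999, so the next rule applies.
Among Ferreira, Johansson and Romero, by years in holy orders (higher first): Ferreira (39 years) before Johansson (38 years) before Romero (32 years).
Sato, Kapoor and Marino are each not a chapter member, so the next rule applies.
Sato, Kapoor and Marino all have date of consecration or institution Jun 28, 2001, so the next rule applies.
Among Sato, Kapoor and Marino, by years in holy orders (higher first): Sato (30 years) before Kapoor (27 years) before Marino (21 years).
Chaudhari and Petrov are each not a chapter member, so the next rule applies.
Chaudhari and Petrov both have date of consecration or institution May 24, 2004, so the next rule applies.
Among Chaudhari and Petrov, by years in holy orders (higher first): Chaudhari (38 years) before Petrov (15 years).
Full order: Ferreira, Johansson, Romero, Osei, Sato, Kapoor, Marino, Chaudhari, Petrov.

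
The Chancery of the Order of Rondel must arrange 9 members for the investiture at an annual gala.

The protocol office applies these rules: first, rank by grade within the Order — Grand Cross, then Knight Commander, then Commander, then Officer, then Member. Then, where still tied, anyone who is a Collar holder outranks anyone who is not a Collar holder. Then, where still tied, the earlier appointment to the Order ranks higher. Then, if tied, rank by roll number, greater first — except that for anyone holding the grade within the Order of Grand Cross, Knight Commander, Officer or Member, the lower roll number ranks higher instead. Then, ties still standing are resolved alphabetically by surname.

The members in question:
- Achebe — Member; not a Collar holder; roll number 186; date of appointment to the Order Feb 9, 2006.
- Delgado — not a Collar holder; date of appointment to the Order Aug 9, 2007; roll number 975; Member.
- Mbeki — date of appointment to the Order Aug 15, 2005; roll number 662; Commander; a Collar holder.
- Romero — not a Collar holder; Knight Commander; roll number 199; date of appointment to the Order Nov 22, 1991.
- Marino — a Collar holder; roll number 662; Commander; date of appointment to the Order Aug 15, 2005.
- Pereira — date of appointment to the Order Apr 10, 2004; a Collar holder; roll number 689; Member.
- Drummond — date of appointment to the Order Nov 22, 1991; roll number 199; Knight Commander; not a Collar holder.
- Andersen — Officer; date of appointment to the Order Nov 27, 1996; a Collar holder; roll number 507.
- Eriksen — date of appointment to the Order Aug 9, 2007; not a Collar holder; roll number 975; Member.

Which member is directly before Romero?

Drummond

By grade within the Order: Drummond and Romero (Knight Commander); then Marino and Mbeki (Commander); then Andersen (Officer); then Pereira, Achebe, Delgado and Eriksen (Member).
Drummond and Romero are each not a Collar holder, so the next rule applies.
Drummond and Romero both have date of appointment to the Order Nov 22, 1991, so the next rule applies.
Drummond and Romero both have roll number 199, so the next rule applies.
Among Drummond and Romero, alphabetically by surname: Drummond before Romero.
Marino and Mbeki are each a Collar holder, so the next rule applies.
Marino and Mbeki both have date of appointment to the Order Aug 15, 2005, so the next rule applies.
Marino and Mbeki both have roll number 662, so the next rule applies.
Among Marino and Mbeki, alphabetically by surname: Marino before Mbeki.
Among Pereira, Achebe, Delgado and Eriksen, a Collar holder before not a Collar holder: Pereira (a Collar holder) before Achebe, Delgado and Eriksen (not a Collar holder).
Among Achebe, Delgado and Eriksen, by date of appointment to the Order (earlier first): Achebe (Feb 9, 2006) before Delgado and Eriksen (Aug 9, 2007).
Delgado and Eriksen both have roll number 975, so the next rule applies.
Among Delgado and Eriksen, alphabetically by surname: Delgado before Eriksen.
Order: Drummond, Romero, Marino, Mbeki, Andersen, Pereira, Achebe, Delgado, Eriksen.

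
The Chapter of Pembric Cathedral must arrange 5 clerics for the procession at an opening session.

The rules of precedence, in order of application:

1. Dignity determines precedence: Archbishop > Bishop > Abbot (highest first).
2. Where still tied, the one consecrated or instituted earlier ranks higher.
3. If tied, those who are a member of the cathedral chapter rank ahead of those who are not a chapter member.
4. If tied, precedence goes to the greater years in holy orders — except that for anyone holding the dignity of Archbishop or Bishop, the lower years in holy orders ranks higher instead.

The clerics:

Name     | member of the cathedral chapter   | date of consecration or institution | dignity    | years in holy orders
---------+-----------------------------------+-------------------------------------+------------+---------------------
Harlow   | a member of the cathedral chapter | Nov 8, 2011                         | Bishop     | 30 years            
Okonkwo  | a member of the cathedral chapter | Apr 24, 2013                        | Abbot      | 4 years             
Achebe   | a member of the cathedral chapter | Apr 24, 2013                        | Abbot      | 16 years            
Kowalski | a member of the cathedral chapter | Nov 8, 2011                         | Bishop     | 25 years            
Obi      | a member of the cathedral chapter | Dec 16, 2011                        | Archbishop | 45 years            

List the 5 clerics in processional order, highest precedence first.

Obi, Kowalski, Harlow, Achebe, Okonkwo

By dignity: Obi (Archbishop); then Kowalski and Harlow (Bishop); then Achebe and Okonkwo (Abbot).
Kowalski and Harlow both have date of consecration or institution Nov 8, 2011, so the next rule applies.
Kowalski and Harlow are each a member of the cathedral chapter, so the next rule applies.
Among Kowalski and Harlow, by years in holy orders (lower first) (reversed rule for this group): Kowalski (25 years) before Harlow (30 years).
Achebe and Okonkwo both have date of consecration or institution Apr 24, 2013, so the next rule applies.
Achebe and Okonkwo are each a member of the cathedral chapter, so the next rule applies.
Among Achebe and Okonkwo, by years in holy orders (higher first): Achebe (16 years) before Okonkwo (4 years).
Full order: Obi, Kowalski, Harlow, Achebe, Okonkwo.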